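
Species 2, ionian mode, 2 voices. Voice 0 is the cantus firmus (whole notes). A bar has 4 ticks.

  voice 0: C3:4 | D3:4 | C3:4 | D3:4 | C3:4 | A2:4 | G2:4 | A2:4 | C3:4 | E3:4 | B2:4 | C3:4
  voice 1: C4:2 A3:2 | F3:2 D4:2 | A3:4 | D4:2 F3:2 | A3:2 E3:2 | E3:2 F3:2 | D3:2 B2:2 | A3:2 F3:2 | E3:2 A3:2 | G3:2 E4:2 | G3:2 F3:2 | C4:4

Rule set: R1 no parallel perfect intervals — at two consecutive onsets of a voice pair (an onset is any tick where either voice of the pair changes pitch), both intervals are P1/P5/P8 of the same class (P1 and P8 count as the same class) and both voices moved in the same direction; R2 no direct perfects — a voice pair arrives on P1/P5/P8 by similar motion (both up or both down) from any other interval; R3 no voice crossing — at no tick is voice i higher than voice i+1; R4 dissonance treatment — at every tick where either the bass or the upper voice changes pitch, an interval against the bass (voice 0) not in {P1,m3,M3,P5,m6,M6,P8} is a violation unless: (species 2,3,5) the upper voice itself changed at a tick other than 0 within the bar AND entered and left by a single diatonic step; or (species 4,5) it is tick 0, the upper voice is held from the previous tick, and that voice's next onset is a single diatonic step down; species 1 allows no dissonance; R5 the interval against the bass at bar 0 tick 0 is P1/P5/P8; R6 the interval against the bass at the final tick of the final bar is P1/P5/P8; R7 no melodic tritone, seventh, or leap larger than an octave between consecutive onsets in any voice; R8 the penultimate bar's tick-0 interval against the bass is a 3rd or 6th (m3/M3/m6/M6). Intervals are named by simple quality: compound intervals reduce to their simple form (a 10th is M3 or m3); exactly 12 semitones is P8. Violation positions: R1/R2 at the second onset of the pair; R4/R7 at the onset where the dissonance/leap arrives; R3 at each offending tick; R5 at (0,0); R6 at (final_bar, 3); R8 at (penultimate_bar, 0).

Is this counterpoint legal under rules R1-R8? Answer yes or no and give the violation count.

bar 0: v0=C3 v1=C4 (P8)
bar 1: v0=D3 v1=F3 (m3)
bar 2: v0=C3 v1=A3 (M6)
bar 3: v0=D3 v1=D4 (P8)
bar 4: v0=C3 v1=A3 (M6)
bar 5: v0=A2 v1=E3 (P5)
bar 6: v0=G2 v1=D3 (P5)
bar 7: v0=A2 v1=A3 (P8)
bar 8: v0=C3 v1=E3 (M3)
bar 9: v0=E3 v1=G3 (m3)
bar 10: v0=B2 v1=G3 (m6)
bar 11: v0=C3 v1=C4 (P8)
  R2 @ bar3.0: C3/A3 M6 -> D3/D4 P8 similar
  R2 @ bar6.0: A2/F3 m6 -> G2/D3 P5 similar
  R2 @ bar7.0: G2/B2 M3 -> A2/A3 P8 similar
  R7 @ bar7.0: B2->A3 leap 10st
  R4 @ bar10.2: B2/F3 TT untreated
  R2 @ bar11.0: B2/F3 TT -> C3/C4 P8 similar

No (6 violations)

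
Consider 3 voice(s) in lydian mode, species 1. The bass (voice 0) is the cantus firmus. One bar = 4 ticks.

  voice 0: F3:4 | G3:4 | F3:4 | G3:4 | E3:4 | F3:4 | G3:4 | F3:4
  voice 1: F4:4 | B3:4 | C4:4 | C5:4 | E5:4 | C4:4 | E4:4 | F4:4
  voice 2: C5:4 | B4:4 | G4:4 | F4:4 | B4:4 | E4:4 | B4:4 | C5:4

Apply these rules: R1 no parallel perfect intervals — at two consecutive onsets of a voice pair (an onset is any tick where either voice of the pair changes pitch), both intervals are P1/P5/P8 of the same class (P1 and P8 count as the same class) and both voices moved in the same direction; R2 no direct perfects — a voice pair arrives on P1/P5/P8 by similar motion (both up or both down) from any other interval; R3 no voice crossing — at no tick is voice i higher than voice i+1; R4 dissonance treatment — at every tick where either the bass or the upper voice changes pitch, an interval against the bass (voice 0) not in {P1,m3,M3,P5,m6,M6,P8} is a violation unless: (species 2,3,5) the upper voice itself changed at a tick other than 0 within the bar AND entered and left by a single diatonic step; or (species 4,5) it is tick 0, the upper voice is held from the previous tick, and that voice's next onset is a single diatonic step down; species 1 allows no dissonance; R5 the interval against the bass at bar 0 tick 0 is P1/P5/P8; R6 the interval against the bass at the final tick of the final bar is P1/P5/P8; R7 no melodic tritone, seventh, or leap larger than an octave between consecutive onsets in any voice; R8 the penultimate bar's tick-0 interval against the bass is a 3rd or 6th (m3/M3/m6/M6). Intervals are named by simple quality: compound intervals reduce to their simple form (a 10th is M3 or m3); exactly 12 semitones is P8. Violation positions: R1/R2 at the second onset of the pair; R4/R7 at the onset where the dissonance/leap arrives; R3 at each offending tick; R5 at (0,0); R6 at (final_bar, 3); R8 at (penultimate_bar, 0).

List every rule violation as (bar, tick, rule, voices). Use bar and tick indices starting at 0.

bar 0: v0=F3 v1=F4 v2=C5 downbeat P5
bar 1: v0=G3 v1=B3 v2=B4 downbeat M3
bar 2: v0=F3 v1=C4 v2=G4 downbeat M2
bar 3: v0=G3 v1=C5 v2=F4 downbeat m7
bar 4: v0=E3 v1=E5 v2=B4 downbeat P5
bar 5: v0=F3 v1=C4 v2=E4 downbeat M7
bar 6: v0=G3 v1=E4 v2=B4 downbeat M3
bar 7: v0=F3 v1=F4 v2=C5 downbeat P5
  -> R2 @ bar 1 tick 0 v(1, 2): F4/C5 P5 -> B3/B4 P8 similar
  -> R7 @ bar 1 tick 0 v(1,): F4->B3 leap 6st
  -> R4 @ bar 2 tick 0 v(0, 2): F3/G4 M2 untreated
  -> R3 @ bar 3 tick 0 v(1, 2): C5 above F4
  -> R4 @ bar 3 tick 0 v(0, 1): G3/C5 P4 untreated
  -> R4 @ bar 3 tick 0 v(0, 2): G3/F4 m7 untreated
  -> R3 @ bar 3 tick 1 v(1, 2): C5 above F4
  -> R3 @ bar 3 tick 2 v(1, 2): C5 above F4
  -> R3 @ bar 3 tick 3 v(1, 2): C5 above F4
  -> R3 @ bar 4 tick 0 v(1, 2): E5 above B4
  -> R7 @ bar 4 tick 0 v(2,): F4->B4 leap 6st
  -> R3 @ bar 4 tick 1 v(1, 2): E5 above B4
  -> R3 @ bar 4 tick 2 v(1, 2): E5 above B4
  -> R3 @ bar 4 tick 3 v(1, 2): E5 above B4
  -> R4 @ bar 5 tick 0 v(0, 2): F3/E4 M7 untreated
  -> R7 @ bar 5 tick 0 v(1,): E5->C4 leap 16st
  -> R2 @ bar 6 tick 0 v(1, 2): C4/E4 M3 -> E4/B4 P5 similar
  -> R1 @ bar 7 tick 0 v(1, 2): E4/B4 P5 -> F4/C5 P5 similar

(1, 0, R2, (1, 2))
(1, 0, R7, (1,))
(2, 0, R4, (0, 2))
(3, 0, R3, (1, 2))
(3, 0, R4, (0, 1))
(3, 0, R4, (0, 2))
(3, 1, R3, (1, 2))
(3, 2, R3, (1, 2))
(3, 3, R3, (1, 2))
(4, 0, R3, (1, 2))
(4, 0, R7, (2,))
(4, 1, R3, (1, 2))
(4, 2, R3, (1, 2))
(4, 3, R3, (1, 2))
(5, 0, R4, (0, 2))
(5, 0, R7, (1,))
(6, 0, R2, (1, 2))
(7, 0, R1, (1, 2))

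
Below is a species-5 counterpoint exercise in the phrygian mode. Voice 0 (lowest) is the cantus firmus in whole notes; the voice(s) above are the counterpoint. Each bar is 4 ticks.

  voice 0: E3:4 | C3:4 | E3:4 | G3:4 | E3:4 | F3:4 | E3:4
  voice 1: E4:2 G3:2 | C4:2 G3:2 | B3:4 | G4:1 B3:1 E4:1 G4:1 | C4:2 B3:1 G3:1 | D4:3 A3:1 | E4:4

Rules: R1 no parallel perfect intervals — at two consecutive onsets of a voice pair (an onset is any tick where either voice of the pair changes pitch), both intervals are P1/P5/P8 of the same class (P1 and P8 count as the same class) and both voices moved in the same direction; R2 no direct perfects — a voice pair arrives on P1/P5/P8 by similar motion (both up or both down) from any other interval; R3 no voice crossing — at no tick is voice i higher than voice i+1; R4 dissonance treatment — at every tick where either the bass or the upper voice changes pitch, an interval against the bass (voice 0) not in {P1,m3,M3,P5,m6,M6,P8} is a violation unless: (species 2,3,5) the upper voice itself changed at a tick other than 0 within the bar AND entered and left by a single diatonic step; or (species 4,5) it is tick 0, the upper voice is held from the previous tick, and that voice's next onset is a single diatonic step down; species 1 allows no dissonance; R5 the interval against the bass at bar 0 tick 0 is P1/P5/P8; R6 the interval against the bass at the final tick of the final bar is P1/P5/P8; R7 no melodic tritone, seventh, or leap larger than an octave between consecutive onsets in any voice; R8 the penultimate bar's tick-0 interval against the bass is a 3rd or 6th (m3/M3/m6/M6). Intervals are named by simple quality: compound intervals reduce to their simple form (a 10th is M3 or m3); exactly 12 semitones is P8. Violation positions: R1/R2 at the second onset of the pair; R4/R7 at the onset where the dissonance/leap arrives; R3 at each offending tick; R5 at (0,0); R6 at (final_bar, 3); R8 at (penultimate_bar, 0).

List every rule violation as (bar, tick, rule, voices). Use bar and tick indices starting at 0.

bar 0: v0=E3 v1=E4 downbeat P8
bar 1: v0=C3 v1=C4 downbeat P8
bar 2: v0=E3 v1=B3 downbeat P5
bar 3: v0=G3 v1=G4 downbeat P8
bar 4: v0=E3 v1=C4 downbeat m6
bar 5: v0=F3 v1=D4 downbeat M6
bar 6: v0=E3 v1=E4 downbeat P8
  -> R1 @ bar 2 tick 0 v(0, 1): C3/G3 P5 -> E3/B3 P5 similar
  -> R2 @ bar 3 tick 0 v(0, 1): E3/B3 P5 -> G3/G4 P8 similar

(2, 0, R1, (0, 1))
(3, 0, R2, (0, 1))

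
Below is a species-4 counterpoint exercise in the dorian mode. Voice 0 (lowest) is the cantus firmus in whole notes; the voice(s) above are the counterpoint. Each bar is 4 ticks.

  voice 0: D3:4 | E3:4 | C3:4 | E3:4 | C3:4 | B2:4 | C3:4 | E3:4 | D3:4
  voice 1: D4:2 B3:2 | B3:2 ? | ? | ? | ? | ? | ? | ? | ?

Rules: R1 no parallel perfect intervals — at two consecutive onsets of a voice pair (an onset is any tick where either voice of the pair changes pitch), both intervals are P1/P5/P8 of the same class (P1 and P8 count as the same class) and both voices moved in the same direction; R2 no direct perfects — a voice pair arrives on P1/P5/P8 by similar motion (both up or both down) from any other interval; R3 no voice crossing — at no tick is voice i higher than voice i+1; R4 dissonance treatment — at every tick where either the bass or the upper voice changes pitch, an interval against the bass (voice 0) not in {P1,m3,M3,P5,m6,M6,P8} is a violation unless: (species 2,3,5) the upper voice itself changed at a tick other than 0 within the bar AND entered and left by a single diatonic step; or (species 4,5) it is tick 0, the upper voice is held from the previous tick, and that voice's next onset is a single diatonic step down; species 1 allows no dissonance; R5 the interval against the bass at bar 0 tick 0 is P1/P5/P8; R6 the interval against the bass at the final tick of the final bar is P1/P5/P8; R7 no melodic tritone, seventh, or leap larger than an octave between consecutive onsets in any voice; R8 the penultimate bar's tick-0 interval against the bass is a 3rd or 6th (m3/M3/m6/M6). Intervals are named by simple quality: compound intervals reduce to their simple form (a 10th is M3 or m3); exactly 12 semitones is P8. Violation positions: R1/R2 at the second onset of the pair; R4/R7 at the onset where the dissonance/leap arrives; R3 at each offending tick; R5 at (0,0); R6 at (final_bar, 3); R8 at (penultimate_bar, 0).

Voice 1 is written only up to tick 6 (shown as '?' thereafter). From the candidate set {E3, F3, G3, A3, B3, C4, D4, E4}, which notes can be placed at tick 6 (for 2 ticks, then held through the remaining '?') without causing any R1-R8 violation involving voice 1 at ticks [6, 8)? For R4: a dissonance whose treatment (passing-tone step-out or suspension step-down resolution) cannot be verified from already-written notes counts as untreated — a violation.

{B3, C4, E3, E4, G3}

E3: legal
F3: violates R4,R7
G3: legal
A3: violates R4
B3: legal
C4: legal
D4: violates R4
E4: legal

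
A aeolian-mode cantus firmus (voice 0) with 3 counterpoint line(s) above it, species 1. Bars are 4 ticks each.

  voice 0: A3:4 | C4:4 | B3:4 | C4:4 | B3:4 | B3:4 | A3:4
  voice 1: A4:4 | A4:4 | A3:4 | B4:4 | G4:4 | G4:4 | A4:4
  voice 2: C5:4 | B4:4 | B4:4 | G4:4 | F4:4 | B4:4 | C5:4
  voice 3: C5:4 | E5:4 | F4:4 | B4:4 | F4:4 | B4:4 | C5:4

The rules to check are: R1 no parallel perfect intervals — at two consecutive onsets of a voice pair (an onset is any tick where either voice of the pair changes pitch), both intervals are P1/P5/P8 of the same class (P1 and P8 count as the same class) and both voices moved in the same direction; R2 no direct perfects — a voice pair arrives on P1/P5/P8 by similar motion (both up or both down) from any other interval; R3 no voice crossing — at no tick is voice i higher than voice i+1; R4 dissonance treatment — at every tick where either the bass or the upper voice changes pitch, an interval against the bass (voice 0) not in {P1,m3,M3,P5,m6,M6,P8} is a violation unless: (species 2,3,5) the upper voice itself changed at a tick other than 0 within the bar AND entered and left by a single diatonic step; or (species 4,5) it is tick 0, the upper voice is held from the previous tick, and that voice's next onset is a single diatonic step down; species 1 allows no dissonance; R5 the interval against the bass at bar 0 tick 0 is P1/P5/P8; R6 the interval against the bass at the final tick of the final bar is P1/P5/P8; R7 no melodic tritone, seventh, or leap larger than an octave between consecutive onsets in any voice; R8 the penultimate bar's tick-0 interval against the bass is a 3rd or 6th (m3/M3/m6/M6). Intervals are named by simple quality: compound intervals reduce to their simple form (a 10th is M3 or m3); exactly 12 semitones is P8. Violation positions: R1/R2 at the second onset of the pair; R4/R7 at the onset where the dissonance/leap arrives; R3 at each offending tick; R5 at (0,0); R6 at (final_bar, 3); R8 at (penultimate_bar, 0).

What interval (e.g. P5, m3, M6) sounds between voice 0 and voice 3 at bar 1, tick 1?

voice 0=C4 voice 3=E5 -> M3

M3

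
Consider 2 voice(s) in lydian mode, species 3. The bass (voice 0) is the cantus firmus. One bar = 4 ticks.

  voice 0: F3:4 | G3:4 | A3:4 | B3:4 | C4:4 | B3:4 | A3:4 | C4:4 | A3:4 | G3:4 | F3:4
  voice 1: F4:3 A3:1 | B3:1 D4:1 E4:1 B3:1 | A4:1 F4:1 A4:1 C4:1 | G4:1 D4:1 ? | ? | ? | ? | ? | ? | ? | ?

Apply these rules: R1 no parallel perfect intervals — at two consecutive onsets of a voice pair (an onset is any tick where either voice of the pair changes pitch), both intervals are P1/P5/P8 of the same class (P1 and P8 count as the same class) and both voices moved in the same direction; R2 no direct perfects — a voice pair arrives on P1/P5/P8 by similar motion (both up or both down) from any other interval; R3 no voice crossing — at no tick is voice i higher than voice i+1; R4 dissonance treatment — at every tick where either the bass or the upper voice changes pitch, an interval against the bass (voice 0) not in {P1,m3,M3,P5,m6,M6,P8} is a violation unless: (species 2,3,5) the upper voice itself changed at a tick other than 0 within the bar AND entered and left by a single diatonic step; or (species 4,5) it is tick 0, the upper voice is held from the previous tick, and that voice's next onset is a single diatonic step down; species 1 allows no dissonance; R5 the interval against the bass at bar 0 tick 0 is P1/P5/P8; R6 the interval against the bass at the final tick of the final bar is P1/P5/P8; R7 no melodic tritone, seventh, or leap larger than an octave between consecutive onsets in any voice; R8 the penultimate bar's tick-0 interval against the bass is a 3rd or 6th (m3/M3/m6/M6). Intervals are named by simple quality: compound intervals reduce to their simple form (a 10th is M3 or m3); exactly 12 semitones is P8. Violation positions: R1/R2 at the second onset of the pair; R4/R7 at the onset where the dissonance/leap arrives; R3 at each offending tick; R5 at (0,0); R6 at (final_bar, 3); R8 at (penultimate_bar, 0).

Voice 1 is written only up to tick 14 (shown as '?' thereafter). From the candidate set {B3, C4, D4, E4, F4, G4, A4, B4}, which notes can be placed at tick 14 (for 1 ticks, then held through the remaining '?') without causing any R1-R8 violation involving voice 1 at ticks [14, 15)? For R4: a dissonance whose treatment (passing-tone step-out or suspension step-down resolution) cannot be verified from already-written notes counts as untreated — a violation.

B3: legal
C4: violates R4
D4: legal
E4: violates R4
F4: violates R4
G4: legal
A4: violates R4
B4: legal

{B3, B4, D4, G4}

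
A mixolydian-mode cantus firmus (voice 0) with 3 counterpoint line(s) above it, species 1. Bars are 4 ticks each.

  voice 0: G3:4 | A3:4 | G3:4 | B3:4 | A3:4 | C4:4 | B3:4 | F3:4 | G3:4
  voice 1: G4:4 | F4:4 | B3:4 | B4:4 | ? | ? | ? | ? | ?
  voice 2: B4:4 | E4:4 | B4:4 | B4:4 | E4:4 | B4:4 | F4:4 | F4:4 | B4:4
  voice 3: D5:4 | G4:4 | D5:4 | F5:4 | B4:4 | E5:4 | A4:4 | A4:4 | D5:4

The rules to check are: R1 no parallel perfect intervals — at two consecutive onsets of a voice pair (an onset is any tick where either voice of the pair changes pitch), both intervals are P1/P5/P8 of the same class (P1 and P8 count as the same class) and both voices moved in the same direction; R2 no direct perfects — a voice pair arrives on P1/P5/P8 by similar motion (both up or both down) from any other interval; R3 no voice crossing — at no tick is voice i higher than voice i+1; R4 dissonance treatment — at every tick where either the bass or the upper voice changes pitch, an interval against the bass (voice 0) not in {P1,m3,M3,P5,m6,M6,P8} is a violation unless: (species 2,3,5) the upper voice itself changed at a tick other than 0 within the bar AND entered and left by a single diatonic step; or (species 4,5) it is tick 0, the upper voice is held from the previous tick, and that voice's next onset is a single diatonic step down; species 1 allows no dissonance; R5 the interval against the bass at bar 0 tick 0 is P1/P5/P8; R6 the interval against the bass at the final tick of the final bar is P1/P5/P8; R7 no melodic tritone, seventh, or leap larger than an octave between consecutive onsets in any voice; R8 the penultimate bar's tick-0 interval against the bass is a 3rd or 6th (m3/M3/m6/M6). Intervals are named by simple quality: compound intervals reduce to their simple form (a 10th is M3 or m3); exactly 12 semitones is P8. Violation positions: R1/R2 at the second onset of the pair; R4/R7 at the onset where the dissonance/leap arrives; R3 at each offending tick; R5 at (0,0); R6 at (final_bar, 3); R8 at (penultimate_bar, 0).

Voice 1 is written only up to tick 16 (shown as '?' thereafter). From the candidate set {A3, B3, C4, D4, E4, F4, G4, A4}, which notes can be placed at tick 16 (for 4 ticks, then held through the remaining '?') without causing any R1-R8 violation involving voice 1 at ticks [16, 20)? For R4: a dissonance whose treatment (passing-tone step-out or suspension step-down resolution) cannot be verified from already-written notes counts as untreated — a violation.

{}

A3: violates R1,R2,R7
B3: violates R2,R4
C4: violates R7
D4: violates R4
E4: violates R1,R2
F4: violates R3,R7
G4: violates R3,R4
A4: violates R1,R3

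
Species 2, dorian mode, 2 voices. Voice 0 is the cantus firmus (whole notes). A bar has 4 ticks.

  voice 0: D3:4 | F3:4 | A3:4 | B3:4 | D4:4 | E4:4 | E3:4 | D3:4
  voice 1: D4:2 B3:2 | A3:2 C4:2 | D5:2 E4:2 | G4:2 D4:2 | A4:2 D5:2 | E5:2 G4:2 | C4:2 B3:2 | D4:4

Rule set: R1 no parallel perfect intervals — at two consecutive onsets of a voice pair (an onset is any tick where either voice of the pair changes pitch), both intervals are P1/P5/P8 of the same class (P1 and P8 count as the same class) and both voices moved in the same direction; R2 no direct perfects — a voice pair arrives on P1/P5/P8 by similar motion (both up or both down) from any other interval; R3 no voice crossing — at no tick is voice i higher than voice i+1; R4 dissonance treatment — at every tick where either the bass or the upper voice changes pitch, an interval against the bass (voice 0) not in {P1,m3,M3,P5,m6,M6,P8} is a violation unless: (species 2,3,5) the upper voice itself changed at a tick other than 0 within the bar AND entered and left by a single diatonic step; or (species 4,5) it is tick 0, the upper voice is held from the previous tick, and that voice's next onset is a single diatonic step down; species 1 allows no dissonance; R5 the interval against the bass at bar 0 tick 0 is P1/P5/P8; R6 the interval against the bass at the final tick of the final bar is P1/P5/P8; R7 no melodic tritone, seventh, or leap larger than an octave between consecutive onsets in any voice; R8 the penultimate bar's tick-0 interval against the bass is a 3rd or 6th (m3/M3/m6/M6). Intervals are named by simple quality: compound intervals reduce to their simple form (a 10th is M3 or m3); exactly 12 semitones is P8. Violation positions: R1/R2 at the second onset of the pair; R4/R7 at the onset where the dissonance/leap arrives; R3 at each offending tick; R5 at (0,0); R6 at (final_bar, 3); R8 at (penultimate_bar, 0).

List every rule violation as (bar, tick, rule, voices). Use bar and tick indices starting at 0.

bar 0: v0=D3 v1=D4 downbeat P8
bar 1: v0=F3 v1=A3 downbeat M3
bar 2: v0=A3 v1=D5 downbeat P4
bar 3: v0=B3 v1=G4 downbeat m6
bar 4: v0=D4 v1=A4 downbeat P5
bar 5: v0=E4 v1=E5 downbeat P8
bar 6: v0=E3 v1=C4 downbeat m6
bar 7: v0=D3 v1=D4 downbeat P8
  -> R4 @ bar 2 tick 0 v(0, 1): A3/D5 P4 untreated
  -> R7 @ bar 2 tick 0 v(1,): C4->D5 leap 14st
  -> R7 @ bar 2 tick 2 v(1,): D5->E4 leap 10st
  -> R2 @ bar 4 tick 0 v(0, 1): B3/D4 m3 -> D4/A4 P5 similar
  -> R1 @ bar 5 tick 0 v(0, 1): D4/D5 P8 -> E4/E5 P8 similar

(2, 0, R4, (0, 1))
(2, 0, R7, (1,))
(2, 2, R7, (1,))
(4, 0, R2, (0, 1))
(5, 0, R1, (0, 1))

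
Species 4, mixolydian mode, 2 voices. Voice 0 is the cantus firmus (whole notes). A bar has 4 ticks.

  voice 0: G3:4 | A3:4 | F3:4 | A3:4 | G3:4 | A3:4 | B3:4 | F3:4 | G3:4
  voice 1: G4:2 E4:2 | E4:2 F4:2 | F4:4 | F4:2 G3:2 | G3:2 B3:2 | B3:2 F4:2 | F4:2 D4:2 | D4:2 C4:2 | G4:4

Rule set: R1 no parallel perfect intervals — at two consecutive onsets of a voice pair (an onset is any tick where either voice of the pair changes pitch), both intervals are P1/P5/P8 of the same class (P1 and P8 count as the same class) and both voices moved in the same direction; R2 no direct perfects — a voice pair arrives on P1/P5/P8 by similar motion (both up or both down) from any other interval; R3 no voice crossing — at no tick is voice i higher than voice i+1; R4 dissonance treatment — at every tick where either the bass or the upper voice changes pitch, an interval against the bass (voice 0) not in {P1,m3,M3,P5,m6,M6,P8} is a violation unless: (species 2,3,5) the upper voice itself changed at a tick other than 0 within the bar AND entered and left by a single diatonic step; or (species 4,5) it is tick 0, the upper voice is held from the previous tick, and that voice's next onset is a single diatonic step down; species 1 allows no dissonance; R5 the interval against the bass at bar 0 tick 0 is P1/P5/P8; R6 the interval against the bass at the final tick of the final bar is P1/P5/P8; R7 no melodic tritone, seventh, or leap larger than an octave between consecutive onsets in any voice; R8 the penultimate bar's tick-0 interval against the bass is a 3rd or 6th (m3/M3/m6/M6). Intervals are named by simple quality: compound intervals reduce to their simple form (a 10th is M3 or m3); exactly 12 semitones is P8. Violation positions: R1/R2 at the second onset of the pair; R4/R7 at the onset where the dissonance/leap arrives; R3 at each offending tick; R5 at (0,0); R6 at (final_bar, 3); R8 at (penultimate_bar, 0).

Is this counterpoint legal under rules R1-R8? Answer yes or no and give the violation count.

bar 0: v0=G3 v1=G4 (P8)
bar 1: v0=A3 v1=E4 (P5)
bar 2: v0=F3 v1=F4 (P8)
bar 3: v0=A3 v1=F4 (m6)
bar 4: v0=G3 v1=G3 (P1)
bar 5: v0=A3 v1=B3 (M2)
bar 6: v0=B3 v1=F4 (TT)
bar 7: v0=F3 v1=D4 (M6)
bar 8: v0=G3 v1=G4 (P8)
  R3 @ bar3.2: A3 above G3
  R4 @ bar3.2: A3/G3 M2 untreated
  R7 @ bar3.2: F4->G3 leap 10st
  R3 @ bar3.3: A3 above G3
  R4 @ bar5.0: A3/B3 M2 untreated
  R7 @ bar5.2: B3->F4 leap 6st
  R4 @ bar6.0: B3/F4 TT untreated
  R7 @ bar7.0: B3->F3 leap 6st
  R2 @ bar8.0: F3/C4 P5 -> G3/G4 P8 similar

No (9 violations)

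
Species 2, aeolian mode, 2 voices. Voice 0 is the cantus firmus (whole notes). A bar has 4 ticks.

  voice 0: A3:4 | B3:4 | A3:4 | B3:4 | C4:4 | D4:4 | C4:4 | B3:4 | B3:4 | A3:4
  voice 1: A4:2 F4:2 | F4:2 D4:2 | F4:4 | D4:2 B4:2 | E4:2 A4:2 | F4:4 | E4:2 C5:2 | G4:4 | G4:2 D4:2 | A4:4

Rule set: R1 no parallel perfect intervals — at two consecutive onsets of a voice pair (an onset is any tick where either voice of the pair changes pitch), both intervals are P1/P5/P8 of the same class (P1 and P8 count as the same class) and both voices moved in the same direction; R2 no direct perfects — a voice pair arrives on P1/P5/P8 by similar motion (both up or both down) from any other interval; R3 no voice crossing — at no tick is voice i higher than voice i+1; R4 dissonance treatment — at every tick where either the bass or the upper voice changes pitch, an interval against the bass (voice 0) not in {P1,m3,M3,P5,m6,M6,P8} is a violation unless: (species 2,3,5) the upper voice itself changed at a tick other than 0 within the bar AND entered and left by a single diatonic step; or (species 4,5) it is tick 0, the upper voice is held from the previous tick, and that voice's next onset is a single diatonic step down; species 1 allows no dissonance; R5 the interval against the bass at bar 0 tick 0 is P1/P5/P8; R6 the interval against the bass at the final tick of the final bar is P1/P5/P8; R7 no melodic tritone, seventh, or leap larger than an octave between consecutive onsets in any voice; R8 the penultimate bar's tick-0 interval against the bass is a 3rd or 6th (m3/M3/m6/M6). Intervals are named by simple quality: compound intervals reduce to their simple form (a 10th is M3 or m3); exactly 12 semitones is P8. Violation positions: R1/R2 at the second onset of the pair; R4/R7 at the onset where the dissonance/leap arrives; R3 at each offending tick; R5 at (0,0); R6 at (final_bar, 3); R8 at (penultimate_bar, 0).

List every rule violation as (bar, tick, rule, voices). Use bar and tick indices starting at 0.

bar 0: v0=A3 v1=A4 downbeat P8
bar 1: v0=B3 v1=F4 downbeat TT
bar 2: v0=A3 v1=F4 downbeat m6
bar 3: v0=B3 v1=D4 downbeat m3
bar 4: v0=C4 v1=E4 downbeat M3
bar 5: v0=D4 v1=F4 downbeat m3
bar 6: v0=C4 v1=E4 downbeat M3
bar 7: v0=B3 v1=G4 downbeat m6
bar 8: v0=B3 v1=G4 downbeat m6
bar 9: v0=A3 v1=A4 downbeat P8
  -> R4 @ bar 1 tick 0 v(0, 1): B3/F4 TT untreated

(1, 0, R4, (0, 1))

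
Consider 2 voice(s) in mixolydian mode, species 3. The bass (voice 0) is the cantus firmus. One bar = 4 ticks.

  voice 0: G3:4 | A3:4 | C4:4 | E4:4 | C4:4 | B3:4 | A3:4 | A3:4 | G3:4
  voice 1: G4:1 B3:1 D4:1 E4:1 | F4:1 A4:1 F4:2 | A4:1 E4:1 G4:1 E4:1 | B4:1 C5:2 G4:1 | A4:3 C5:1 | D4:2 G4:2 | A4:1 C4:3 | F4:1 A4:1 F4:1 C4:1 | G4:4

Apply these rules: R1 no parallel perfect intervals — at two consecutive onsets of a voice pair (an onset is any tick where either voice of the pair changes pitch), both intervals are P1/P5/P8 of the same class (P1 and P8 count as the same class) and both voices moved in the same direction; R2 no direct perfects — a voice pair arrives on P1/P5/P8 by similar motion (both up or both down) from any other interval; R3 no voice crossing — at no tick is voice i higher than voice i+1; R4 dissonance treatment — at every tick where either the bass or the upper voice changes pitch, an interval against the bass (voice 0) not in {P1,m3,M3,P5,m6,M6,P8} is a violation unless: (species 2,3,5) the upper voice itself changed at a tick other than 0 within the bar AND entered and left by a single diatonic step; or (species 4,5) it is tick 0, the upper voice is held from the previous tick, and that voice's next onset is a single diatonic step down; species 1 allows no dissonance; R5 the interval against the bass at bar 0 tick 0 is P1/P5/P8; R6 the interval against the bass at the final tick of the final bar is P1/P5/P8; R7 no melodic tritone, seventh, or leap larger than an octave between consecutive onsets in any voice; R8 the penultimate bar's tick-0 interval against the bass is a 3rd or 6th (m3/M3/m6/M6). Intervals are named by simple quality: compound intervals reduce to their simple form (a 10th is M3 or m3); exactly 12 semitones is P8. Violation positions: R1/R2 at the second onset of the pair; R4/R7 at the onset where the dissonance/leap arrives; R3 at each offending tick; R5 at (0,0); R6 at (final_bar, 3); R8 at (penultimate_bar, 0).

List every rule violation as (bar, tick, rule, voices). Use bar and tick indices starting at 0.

(3, 0, R2, (0, 1))
(5, 0, R7, (1,))

bar 0: v0=G3 v1=G4 downbeat P8
bar 1: v0=A3 v1=F4 downbeat m6
bar 2: v0=C4 v1=A4 downbeat M6
bar 3: v0=E4 v1=B4 downbeat P5
bar 4: v0=C4 v1=A4 downbeat M6
bar 5: v0=B3 v1=D4 downbeat m3
bar 6: v0=A3 v1=A4 downbeat P8
bar 7: v0=A3 v1=F4 downbeat m6
bar 8: v0=G3 v1=G4 downbeat P8
  -> R2 @ bar 3 tick 0 v(0, 1): C4/E4 M3 -> E4/B4 P5 similar
  -> R7 @ bar 5 tick 0 v(1,): C5->D4 leap 10st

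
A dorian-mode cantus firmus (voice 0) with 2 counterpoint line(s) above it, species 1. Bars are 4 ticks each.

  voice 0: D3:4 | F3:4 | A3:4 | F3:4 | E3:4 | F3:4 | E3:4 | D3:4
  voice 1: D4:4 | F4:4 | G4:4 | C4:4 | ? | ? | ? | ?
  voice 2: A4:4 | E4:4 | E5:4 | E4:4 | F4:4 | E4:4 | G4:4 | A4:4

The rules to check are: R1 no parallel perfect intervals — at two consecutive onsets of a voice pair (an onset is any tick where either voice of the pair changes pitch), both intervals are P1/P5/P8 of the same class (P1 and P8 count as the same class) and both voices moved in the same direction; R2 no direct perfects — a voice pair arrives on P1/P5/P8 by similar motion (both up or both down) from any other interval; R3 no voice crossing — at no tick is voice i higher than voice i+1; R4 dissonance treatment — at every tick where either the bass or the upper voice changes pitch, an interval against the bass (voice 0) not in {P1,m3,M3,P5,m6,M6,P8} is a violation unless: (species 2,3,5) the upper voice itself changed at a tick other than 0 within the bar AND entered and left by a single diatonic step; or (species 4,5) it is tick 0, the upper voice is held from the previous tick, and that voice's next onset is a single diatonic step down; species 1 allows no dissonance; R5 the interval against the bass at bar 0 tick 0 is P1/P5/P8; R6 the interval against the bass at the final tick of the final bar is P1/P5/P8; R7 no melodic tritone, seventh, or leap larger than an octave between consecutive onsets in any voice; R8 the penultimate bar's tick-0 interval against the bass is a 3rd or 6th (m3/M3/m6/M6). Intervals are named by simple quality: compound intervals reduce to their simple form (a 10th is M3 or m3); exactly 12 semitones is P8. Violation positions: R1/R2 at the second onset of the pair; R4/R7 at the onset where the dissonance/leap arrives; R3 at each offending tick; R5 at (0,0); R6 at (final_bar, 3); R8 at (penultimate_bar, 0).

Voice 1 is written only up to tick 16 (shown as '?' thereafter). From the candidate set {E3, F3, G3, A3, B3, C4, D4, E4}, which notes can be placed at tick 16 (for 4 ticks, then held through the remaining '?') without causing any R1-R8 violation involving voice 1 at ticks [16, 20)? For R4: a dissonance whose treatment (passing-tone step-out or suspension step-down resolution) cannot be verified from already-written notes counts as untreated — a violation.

{C4, E4, G3}

E3: violates R2
F3: violates R4
G3: legal
A3: violates R4
B3: violates R1
C4: legal
D4: violates R4
E4: legal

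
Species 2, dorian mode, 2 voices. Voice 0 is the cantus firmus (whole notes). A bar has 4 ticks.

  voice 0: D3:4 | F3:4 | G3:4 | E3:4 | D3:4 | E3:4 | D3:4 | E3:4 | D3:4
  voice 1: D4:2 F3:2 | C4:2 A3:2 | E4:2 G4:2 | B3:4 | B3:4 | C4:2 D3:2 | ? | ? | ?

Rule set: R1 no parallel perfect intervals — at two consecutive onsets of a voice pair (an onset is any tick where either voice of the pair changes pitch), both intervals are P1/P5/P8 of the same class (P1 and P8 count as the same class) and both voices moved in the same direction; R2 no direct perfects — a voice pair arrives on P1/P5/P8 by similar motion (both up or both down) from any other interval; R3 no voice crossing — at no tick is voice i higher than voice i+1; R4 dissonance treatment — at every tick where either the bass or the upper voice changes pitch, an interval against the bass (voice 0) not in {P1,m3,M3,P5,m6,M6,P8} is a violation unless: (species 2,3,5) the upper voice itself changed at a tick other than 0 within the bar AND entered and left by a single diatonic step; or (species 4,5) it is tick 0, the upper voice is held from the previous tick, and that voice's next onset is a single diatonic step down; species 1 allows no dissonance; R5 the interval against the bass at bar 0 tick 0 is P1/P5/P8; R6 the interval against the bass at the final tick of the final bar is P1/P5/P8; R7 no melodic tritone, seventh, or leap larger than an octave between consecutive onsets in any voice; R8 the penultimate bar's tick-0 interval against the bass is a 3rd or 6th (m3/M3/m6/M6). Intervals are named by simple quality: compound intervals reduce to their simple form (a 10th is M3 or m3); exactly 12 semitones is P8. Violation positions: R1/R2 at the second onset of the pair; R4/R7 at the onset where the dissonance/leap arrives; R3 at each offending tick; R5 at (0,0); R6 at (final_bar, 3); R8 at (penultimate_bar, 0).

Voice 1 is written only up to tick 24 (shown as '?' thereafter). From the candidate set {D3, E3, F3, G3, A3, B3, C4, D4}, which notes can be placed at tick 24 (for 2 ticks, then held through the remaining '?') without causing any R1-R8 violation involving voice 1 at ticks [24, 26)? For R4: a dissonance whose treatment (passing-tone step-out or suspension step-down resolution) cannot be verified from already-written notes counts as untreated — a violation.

D3: legal
E3: violates R4
F3: legal
G3: violates R4
A3: legal
B3: legal
C4: violates R4,R7
D4: legal

{A3, B3, D3, D4, F3}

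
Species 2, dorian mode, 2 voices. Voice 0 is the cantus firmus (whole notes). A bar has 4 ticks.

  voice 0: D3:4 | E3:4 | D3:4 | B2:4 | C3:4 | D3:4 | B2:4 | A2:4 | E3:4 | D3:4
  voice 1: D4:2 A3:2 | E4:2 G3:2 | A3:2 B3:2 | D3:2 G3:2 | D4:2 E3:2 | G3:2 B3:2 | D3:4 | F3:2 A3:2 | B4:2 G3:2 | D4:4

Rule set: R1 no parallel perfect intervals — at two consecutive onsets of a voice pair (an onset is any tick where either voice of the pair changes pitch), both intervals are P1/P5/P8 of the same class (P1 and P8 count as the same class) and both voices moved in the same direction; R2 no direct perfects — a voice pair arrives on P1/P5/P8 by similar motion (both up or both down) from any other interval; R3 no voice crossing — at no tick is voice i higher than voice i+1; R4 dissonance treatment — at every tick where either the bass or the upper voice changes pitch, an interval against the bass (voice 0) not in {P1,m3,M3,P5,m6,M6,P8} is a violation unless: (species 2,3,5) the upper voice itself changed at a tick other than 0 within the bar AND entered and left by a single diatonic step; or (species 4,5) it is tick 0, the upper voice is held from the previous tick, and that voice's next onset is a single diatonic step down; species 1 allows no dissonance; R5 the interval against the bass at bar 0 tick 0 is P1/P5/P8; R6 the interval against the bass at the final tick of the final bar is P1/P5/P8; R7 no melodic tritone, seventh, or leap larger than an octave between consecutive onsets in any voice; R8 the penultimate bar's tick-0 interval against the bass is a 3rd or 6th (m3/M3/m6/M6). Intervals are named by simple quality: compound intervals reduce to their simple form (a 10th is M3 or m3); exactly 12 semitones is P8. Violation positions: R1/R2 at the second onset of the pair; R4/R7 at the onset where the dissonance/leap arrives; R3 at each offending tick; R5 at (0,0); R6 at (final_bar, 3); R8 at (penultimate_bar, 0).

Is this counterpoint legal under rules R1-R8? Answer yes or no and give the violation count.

bar 0: v0=D3 v1=D4 (P8)
bar 1: v0=E3 v1=E4 (P8)
bar 2: v0=D3 v1=A3 (P5)
bar 3: v0=B2 v1=D3 (m3)
bar 4: v0=C3 v1=D4 (M2)
bar 5: v0=D3 v1=G3 (P4)
bar 6: v0=B2 v1=D3 (m3)
bar 7: v0=A2 v1=F3 (m6)
bar 8: v0=E3 v1=B4 (P5)
bar 9: v0=D3 v1=D4 (P8)
  R2 @ bar1.0: D3/A3 P5 -> E3/E4 P8 similar
  R4 @ bar4.0: C3/D4 M2 untreated
  R7 @ bar4.2: D4->E3 leap 10st
  R4 @ bar5.0: D3/G3 P4 untreated
  R2 @ bar8.0: A2/A3 P8 -> E3/B4 P5 similar
  R7 @ bar8.0: A3->B4 leap 14st
  R8 @ bar8.0: penult P5 not 3rd/6th
  R7 @ bar8.2: B4->G3 leap 16st

No (8 violations)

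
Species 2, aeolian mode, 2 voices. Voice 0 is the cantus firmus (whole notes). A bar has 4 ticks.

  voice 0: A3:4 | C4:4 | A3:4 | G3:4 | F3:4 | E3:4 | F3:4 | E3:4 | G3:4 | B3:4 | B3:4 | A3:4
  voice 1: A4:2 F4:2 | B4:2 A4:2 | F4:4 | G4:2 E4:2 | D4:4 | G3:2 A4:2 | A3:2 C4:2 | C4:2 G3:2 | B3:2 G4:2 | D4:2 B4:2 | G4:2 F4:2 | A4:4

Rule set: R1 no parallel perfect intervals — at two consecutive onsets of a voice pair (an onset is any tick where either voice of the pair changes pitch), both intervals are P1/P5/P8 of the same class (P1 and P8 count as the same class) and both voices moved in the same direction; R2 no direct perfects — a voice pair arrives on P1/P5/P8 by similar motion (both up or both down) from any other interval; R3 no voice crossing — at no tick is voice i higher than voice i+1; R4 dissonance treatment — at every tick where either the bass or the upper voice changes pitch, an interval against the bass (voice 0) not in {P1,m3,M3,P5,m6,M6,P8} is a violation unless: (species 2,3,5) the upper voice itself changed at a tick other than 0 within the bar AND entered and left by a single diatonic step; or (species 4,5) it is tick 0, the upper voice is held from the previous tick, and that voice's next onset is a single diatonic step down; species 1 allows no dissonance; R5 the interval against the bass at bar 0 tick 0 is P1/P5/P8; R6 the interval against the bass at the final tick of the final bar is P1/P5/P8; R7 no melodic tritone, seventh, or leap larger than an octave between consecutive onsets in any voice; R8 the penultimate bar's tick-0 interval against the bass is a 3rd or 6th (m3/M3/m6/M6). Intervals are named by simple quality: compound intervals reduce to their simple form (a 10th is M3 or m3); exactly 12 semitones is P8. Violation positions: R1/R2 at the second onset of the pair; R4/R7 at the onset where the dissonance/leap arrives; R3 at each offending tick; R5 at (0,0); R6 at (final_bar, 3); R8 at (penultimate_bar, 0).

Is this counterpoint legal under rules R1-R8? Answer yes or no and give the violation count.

No (5 violations)

bar 0: v0=A3 v1=A4 (P8)
bar 1: v0=C4 v1=B4 (M7)
bar 2: v0=A3 v1=F4 (m6)
bar 3: v0=G3 v1=G4 (P8)
bar 4: v0=F3 v1=D4 (M6)
bar 5: v0=E3 v1=G3 (m3)
bar 6: v0=F3 v1=A3 (M3)
bar 7: v0=E3 v1=C4 (m6)
bar 8: v0=G3 v1=B3 (M3)
bar 9: v0=B3 v1=D4 (m3)
bar 10: v0=B3 v1=G4 (m6)
bar 11: v0=A3 v1=A4 (P8)
  R4 @ bar1.0: C4/B4 M7 untreated
  R7 @ bar1.0: F4->B4 leap 6st
  R4 @ bar5.2: E3/A4 P4 untreated
  R7 @ bar5.2: G3->A4 leap 14st
  R4 @ bar10.2: B3/F4 TT untreated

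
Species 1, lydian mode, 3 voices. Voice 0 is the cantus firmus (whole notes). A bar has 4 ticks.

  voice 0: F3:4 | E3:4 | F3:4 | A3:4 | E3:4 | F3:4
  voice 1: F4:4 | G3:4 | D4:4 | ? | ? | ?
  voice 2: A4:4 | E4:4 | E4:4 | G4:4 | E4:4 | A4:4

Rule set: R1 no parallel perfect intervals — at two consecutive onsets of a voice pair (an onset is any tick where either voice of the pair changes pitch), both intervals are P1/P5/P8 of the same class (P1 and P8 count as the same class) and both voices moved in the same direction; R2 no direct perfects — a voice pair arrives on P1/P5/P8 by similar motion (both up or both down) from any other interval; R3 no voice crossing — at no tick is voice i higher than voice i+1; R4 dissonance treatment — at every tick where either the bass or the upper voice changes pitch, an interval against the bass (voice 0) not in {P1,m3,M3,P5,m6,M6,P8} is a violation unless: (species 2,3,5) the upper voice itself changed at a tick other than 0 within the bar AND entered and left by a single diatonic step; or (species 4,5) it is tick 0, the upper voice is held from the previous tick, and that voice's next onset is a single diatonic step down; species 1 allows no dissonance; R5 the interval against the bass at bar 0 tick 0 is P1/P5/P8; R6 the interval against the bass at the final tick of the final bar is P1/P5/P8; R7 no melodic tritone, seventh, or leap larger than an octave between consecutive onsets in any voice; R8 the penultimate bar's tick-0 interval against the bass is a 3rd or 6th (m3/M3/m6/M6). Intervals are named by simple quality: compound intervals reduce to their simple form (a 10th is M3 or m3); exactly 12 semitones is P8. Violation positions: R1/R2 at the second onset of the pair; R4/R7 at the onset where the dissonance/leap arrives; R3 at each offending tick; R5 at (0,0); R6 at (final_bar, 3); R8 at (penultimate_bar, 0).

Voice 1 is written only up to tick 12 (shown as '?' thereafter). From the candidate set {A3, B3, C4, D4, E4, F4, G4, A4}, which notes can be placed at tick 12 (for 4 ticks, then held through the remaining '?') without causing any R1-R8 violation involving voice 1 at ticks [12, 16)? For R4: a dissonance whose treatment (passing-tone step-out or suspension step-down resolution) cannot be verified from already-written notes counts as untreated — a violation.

A3: legal
B3: violates R4
C4: legal
D4: violates R4
E4: violates R2
F4: legal
G4: violates R2,R4
A4: violates R2,R3

{A3, C4, F4}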